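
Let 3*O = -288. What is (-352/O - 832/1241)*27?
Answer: 100395/1241 ≈ 80.898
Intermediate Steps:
O = -96 (O = (⅓)*(-288) = -96)
(-352/O - 832/1241)*27 = (-352/(-96) - 832/1241)*27 = (-352*(-1/96) - 832*1/1241)*27 = (11/3 - 832/1241)*27 = (11155/3723)*27 = 100395/1241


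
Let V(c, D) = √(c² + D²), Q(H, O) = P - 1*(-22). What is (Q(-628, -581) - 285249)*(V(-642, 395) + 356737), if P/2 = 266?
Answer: -101561240215 - 284695*√568189 ≈ -1.0178e+11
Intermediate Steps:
P = 532 (P = 2*266 = 532)
Q(H, O) = 554 (Q(H, O) = 532 - 1*(-22) = 532 + 22 = 554)
V(c, D) = √(D² + c²)
(Q(-628, -581) - 285249)*(V(-642, 395) + 356737) = (554 - 285249)*(√(395² + (-642)²) + 356737) = -284695*(√(156025 + 412164) + 356737) = -284695*(√568189 + 356737) = -284695*(356737 + √568189) = -101561240215 - 284695*√568189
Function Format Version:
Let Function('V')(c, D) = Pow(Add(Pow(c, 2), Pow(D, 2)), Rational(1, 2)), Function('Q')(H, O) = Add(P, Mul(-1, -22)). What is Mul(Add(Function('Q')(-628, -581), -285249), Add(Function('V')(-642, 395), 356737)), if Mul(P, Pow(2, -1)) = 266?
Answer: Add(-101561240215, Mul(-284695, Pow(568189, Rational(1, 2)))) ≈ -1.0178e+11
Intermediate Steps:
P = 532 (P = Mul(2, 266) = 532)
Function('Q')(H, O) = 554 (Function('Q')(H, O) = Add(532, Mul(-1, -22)) = Add(532, 22) = 554)
Function('V')(c, D) = Pow(Add(Pow(D, 2), Pow(c, 2)), Rational(1, 2))
Mul(Add(Function('Q')(-628, -581), -285249), Add(Function('V')(-642, 395), 356737)) = Mul(Add(554, -285249), Add(Pow(Add(Pow(395, 2), Pow(-642, 2)), Rational(1, 2)), 356737)) = Mul(-284695, Add(Pow(Add(156025, 412164), Rational(1, 2)), 356737)) = Mul(-284695, Add(Pow(568189, Rational(1, 2)), 356737)) = Mul(-284695, Add(356737, Pow(568189, Rational(1, 2)))) = Add(-101561240215, Mul(-284695, Pow(568189, Rational(1, 2))))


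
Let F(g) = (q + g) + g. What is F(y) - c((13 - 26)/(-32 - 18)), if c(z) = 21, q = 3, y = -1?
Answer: -20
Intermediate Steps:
F(g) = 3 + 2*g (F(g) = (3 + g) + g = 3 + 2*g)
F(y) - c((13 - 26)/(-32 - 18)) = (3 + 2*(-1)) - 1*21 = (3 - 2) - 21 = 1 - 21 = -20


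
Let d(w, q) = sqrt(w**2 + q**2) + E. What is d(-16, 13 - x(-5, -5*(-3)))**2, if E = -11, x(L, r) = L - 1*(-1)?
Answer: (11 - sqrt(545))**2 ≈ 152.40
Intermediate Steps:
x(L, r) = 1 + L (x(L, r) = L + 1 = 1 + L)
d(w, q) = -11 + sqrt(q**2 + w**2) (d(w, q) = sqrt(w**2 + q**2) - 11 = sqrt(q**2 + w**2) - 11 = -11 + sqrt(q**2 + w**2))
d(-16, 13 - x(-5, -5*(-3)))**2 = (-11 + sqrt((13 - (1 - 5))**2 + (-16)**2))**2 = (-11 + sqrt((13 - 1*(-4))**2 + 256))**2 = (-11 + sqrt((13 + 4)**2 + 256))**2 = (-11 + sqrt(17**2 + 256))**2 = (-11 + sqrt(289 + 256))**2 = (-11 + sqrt(545))**2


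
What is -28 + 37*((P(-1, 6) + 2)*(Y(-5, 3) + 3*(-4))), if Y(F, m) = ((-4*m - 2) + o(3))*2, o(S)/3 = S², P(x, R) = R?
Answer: 4116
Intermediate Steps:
o(S) = 3*S²
Y(F, m) = 50 - 8*m (Y(F, m) = ((-4*m - 2) + 3*3²)*2 = ((-2 - 4*m) + 3*9)*2 = ((-2 - 4*m) + 27)*2 = (25 - 4*m)*2 = 50 - 8*m)
-28 + 37*((P(-1, 6) + 2)*(Y(-5, 3) + 3*(-4))) = -28 + 37*((6 + 2)*((50 - 8*3) + 3*(-4))) = -28 + 37*(8*((50 - 24) - 12)) = -28 + 37*(8*(26 - 12)) = -28 + 37*(8*14) = -28 + 37*112 = -28 + 4144 = 4116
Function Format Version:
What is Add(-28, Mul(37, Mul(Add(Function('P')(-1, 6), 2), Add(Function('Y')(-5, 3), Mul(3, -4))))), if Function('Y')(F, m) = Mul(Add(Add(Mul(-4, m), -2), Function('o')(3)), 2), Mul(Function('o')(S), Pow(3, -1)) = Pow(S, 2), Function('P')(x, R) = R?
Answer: 4116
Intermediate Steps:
Function('o')(S) = Mul(3, Pow(S, 2))
Function('Y')(F, m) = Add(50, Mul(-8, m)) (Function('Y')(F, m) = Mul(Add(Add(Mul(-4, m), -2), Mul(3, Pow(3, 2))), 2) = Mul(Add(Add(-2, Mul(-4, m)), Mul(3, 9)), 2) = Mul(Add(Add(-2, Mul(-4, m)), 27), 2) = Mul(Add(25, Mul(-4, m)), 2) = Add(50, Mul(-8, m)))
Add(-28, Mul(37, Mul(Add(Function('P')(-1, 6), 2), Add(Function('Y')(-5, 3), Mul(3, -4))))) = Add(-28, Mul(37, Mul(Add(6, 2), Add(Add(50, Mul(-8, 3)), Mul(3, -4))))) = Add(-28, Mul(37, Mul(8, Add(Add(50, -24), -12)))) = Add(-28, Mul(37, Mul(8, Add(26, -12)))) = Add(-28, Mul(37, Mul(8, 14))) = Add(-28, Mul(37, 112)) = Add(-28, 4144) = 4116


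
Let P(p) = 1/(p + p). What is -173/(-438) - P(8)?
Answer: 1165/3504 ≈ 0.33248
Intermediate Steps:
P(p) = 1/(2*p)
-173/(-438) - P(8) = -173/(-438) - 1/(2*8) = -173*(-1/438) - 1/(2*8) = 173/438 - 1*1/16 = 173/438 - 1/16 = 1165/3504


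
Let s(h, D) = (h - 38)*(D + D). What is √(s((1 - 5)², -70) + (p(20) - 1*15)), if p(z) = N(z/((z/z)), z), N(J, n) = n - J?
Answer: √3065 ≈ 55.362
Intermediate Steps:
p(z) = 0 (p(z) = z - z/(z/z) = z - z/1 = z - z = 0)
s(h, D) = 2*D*(-38 + h) (s(h, D) = (-38 + h)*(2*D) = 2*D*(-38 + h))
√(s((1 - 5)², -70) + (p(20) - 1*15)) = √(2*(-70)*(-38 + (1 - 5)²) + (0 - 1*15)) = √(2*(-70)*(-38 + (-4)²) + (0 - 15)) = √(2*(-70)*(-38 + 16) - 15) = √(2*(-70)*(-22) - 15) = √(3080 - 15) = √3065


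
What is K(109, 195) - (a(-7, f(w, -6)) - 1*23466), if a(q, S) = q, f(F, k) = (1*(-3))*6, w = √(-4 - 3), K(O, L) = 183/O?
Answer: 2558740/109 ≈ 23475.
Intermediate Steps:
w = I*√7 (w = √(-7) = I*√7 ≈ 2.6458*I)
f(F, k) = -18 (f(F, k) = -3*6 = -18)
K(109, 195) - (a(-7, f(w, -6)) - 1*23466) = 183/109 - (-7 - 1*23466) = 183*(1/109) - (-7 - 23466) = 183/109 - 1*(-23473) = 183/109 + 23473 = 2558740/109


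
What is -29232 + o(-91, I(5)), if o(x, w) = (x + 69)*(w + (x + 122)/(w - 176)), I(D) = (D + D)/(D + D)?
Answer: -5118768/175 ≈ -29250.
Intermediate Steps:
I(D) = 1 (I(D) = (2*D)/((2*D)) = (2*D)*(1/(2*D)) = 1)
o(x, w) = (69 + x)*(w + (122 + x)/(-176 + w))
-29232 + o(-91, I(5)) = -29232 + (8418 + (-91)**2 - 12144*1 + 69*1**2 + 191*(-91) - 91*1**2 - 176*1*(-91))/(-176 + 1) = -29232 + (8418 + 8281 - 12144 + 69*1 - 17381 - 91*1 + 16016)/(-175) = -29232 - (8418 + 8281 - 12144 + 69 - 17381 - 91 + 16016)/175 = -29232 - 1/175*3168 = -29232 - 3168/175 = -5118768/175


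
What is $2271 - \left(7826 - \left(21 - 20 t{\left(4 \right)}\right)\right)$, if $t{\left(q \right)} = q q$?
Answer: $-5854$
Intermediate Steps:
$t{\left(q \right)} = q^{2}$
$2271 - \left(7826 - \left(21 - 20 t{\left(4 \right)}\right)\right) = 2271 - \left(7826 - \left(21 - 20 \cdot 4^{2}\right)\right) = 2271 - \left(7826 - \left(21 - 320\right)\right) = 2271 - \left(7826 - -299\right) = 2271 - \left(7826 + 299\right) = 2271 - 8125 = -5854$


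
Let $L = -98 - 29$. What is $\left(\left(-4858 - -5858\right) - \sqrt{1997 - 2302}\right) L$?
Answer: $-127000 + 127 i \sqrt{305} \approx -1.27 \cdot 10^{5} + 2218.0 i$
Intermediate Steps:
$L = -127$
$\left(\left(-4858 - -5858\right) - \sqrt{1997 - 2302}\right) L = \left(\left(-4858 - -5858\right) - \sqrt{1997 - 2302}\right) \left(-127\right) = \left(\left(-4858 + 5858\right) - \sqrt{-305}\right) \left(-127\right) = \left(1000 - i \sqrt{305}\right) \left(-127\right) = -127000 + 127 i \sqrt{305}$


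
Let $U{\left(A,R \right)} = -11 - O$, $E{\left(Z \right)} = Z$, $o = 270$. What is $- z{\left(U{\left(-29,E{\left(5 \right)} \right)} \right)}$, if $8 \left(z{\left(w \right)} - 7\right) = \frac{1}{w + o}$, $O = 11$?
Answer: $- \frac{13889}{1984} \approx -7.0005$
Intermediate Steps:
$U{\left(A,R \right)} = -22$ ($U{\left(A,R \right)} = -11 - 11 = -22$)
$z{\left(w \right)} = 7 + \frac{1}{8 \left(270 + w\right)}$ ($z{\left(w \right)} = 7 + \frac{1}{8 \left(w + 270\right)} = 7 + \frac{1}{8 \left(270 + w\right)}$)
$- z{\left(U{\left(-29,E{\left(5 \right)} \right)} \right)} = - \frac{15121 + 56 \left(-22\right)}{8 \left(270 - 22\right)} = - \frac{15121 - 1232}{8 \cdot 248} = - \frac{13889}{8 \cdot 248} = \left(-1\right) \frac{13889}{1984} = - \frac{13889}{1984}$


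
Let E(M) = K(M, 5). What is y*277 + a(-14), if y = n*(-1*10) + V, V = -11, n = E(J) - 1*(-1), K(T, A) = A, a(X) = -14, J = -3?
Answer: -19681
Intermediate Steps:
E(M) = 5
n = 6 (n = 5 - 1*(-1) = 5 + 1 = 6)
y = -71 (y = 6*(-1*10) - 11 = 6*(-10) - 11 = -60 - 11 = -71)
y*277 + a(-14) = -71*277 - 14 = -19667 - 14 = -19681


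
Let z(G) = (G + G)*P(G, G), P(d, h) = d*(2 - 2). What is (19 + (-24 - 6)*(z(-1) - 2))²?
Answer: 6241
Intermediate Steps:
P(d, h) = 0 (P(d, h) = d*0 = 0)
z(G) = 0 (z(G) = (G + G)*0 = (2*G)*0 = 0)
(19 + (-24 - 6)*(z(-1) - 2))² = (19 + (-24 - 6)*(0 - 2))² = (19 - 30*(-2))² = (19 + 60)² = 79² = 6241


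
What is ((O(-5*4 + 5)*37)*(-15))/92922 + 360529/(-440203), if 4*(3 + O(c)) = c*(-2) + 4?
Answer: -23229863597/27269695444 ≈ -0.85186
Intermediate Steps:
O(c) = -2 - c/2 (O(c) = -3 + (c*(-2) + 4)/4 = -3 + (-2*c + 4)/4 = -3 + (4 - 2*c)/4 = -3 + (1 - c/2) = -2 - c/2)
((O(-5*4 + 5)*37)*(-15))/92922 + 360529/(-440203) = (((-2 - (-5*4 + 5)/2)*37)*(-15))/92922 + 360529/(-440203) = (((-2 - (-20 + 5)/2)*37)*(-15))*(1/92922) + 360529*(-1/440203) = (((-2 - ½*(-15))*37)*(-15))*(1/92922) - 360529/440203 = (((-2 + 15/2)*37)*(-15))*(1/92922) - 360529/440203 = (((11/2)*37)*(-15))*(1/92922) - 360529/440203 = ((407/2)*(-15))*(1/92922) - 360529/440203 = -6105/2*1/92922 - 360529/440203 = -2035/61948 - 360529/440203 = -23229863597/27269695444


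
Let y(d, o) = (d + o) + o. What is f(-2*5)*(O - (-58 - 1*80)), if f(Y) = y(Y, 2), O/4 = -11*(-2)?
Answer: -1356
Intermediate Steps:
O = 88 (O = 4*(-11*(-2)) = 4*22 = 88)
y(d, o) = d + 2*o
f(Y) = 4 + Y (f(Y) = Y + 2*2 = Y + 4 = 4 + Y)
f(-2*5)*(O - (-58 - 1*80)) = (4 - 2*5)*(88 - (-58 - 1*80)) = (4 - 10)*(88 - (-58 - 80)) = -6*(88 - 1*(-138)) = -6*(88 + 138) = -6*226 = -1356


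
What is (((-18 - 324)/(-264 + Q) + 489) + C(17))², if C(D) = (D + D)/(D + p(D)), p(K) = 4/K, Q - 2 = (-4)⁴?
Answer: 25778229136/85849 ≈ 3.0027e+5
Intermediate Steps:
Q = 258 (Q = 2 + (-4)⁴ = 2 + 256 = 258)
C(D) = 2*D/(D + 4/D) (C(D) = (D + D)/(D + 4/D) = (2*D)/(D + 4/D) = 2*D/(D + 4/D))
(((-18 - 324)/(-264 + Q) + 489) + C(17))² = (((-18 - 324)/(-264 + 258) + 489) + 2*17²/(4 + 17²))² = ((-342/(-6) + 489) + 2*289/(4 + 289))² = ((-342*(-⅙) + 489) + 2*289/293)² = ((57 + 489) + 2*289*(1/293))² = (546 + 578/293)² = (160556/293)² = 25778229136/85849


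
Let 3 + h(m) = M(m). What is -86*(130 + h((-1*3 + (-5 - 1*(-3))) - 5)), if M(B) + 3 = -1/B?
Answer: -53363/5 ≈ -10673.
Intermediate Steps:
M(B) = -3 - 1/B
h(m) = -6 - 1/m (h(m) = -3 + (-3 - 1/m) = -6 - 1/m)
-86*(130 + h((-1*3 + (-5 - 1*(-3))) - 5)) = -86*(130 + (-6 - 1/((-1*3 + (-5 - 1*(-3))) - 5))) = -86*(130 + (-6 - 1/((-3 + (-5 + 3)) - 5))) = -86*(130 + (-6 - 1/((-3 - 2) - 5))) = -86*(130 + (-6 - 1/(-5 - 5))) = -86*(130 + (-6 - 1/(-10))) = -86*(130 + (-6 - 1*(-⅒))) = -86*(130 + (-6 + ⅒)) = -86*(130 - 59/10) = -86*1241/10 = -53363/5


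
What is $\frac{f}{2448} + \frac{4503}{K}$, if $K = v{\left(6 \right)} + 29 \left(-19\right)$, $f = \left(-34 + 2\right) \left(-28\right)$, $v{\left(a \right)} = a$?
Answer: $- \frac{658439}{83385} \approx -7.8964$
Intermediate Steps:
$f = 896$ ($f = \left(-32\right) \left(-28\right) = 896$)
$K = -545$ ($K = 6 + 29 \left(-19\right) = 6 - 551 = -545$)
$\frac{f}{2448} + \frac{4503}{K} = \frac{896}{2448} + \frac{4503}{-545} = 896 \cdot \frac{1}{2448} + 4503 \left(- \frac{1}{545}\right) = \frac{56}{153} - \frac{4503}{545} = - \frac{658439}{83385}$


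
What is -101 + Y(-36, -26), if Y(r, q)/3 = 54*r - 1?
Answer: -5936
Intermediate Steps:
Y(r, q) = -3 + 162*r (Y(r, q) = 3*(54*r - 1) = 3*(-1 + 54*r) = -3 + 162*r)
-101 + Y(-36, -26) = -101 + (-3 + 162*(-36)) = -101 + (-3 - 5832) = -101 - 5835 = -5936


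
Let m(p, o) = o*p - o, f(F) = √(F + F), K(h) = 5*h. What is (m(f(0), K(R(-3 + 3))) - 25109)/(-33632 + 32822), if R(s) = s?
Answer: 25109/810 ≈ 30.999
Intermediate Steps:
f(F) = √2*√F (f(F) = √(2*F) = √2*√F)
m(p, o) = -o + o*p
(m(f(0), K(R(-3 + 3))) - 25109)/(-33632 + 32822) = ((5*(-3 + 3))*(-1 + √2*√0) - 25109)/(-33632 + 32822) = ((5*0)*(-1 + √2*0) - 25109)/(-810) = (0*(-1 + 0) - 25109)*(-1/810) = (0*(-1) - 25109)*(-1/810) = (0 - 25109)*(-1/810) = -25109*(-1/810) = 25109/810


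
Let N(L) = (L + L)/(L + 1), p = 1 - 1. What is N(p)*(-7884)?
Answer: 0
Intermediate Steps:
p = 0
N(L) = 2*L/(1 + L) (N(L) = (2*L)/(1 + L) = 2*L/(1 + L))
N(p)*(-7884) = (2*0/(1 + 0))*(-7884) = (2*0/1)*(-7884) = (2*0*1)*(-7884) = 0*(-7884) = 0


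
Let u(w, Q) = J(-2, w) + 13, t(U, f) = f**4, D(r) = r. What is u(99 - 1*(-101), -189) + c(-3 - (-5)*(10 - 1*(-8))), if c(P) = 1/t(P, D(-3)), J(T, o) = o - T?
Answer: 17416/81 ≈ 215.01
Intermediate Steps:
u(w, Q) = 15 + w (u(w, Q) = (w - 1*(-2)) + 13 = (w + 2) + 13 = (2 + w) + 13 = 15 + w)
c(P) = 1/81 (c(P) = 1/((-3)**4) = 1/81)
u(99 - 1*(-101), -189) + c(-3 - (-5)*(10 - 1*(-8))) = (15 + (99 - 1*(-101))) + 1/81 = (15 + (99 + 101)) + 1/81 = (15 + 200) + 1/81 = 215 + 1/81 = 17416/81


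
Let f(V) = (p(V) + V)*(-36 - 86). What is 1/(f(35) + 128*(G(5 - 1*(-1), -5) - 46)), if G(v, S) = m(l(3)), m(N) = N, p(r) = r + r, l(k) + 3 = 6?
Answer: -1/18314 ≈ -5.4603e-5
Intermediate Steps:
l(k) = 3 (l(k) = -3 + 6 = 3)
p(r) = 2*r
G(v, S) = 3
f(V) = -366*V (f(V) = (2*V + V)*(-36 - 86) = (3*V)*(-122) = -366*V)
1/(f(35) + 128*(G(5 - 1*(-1), -5) - 46)) = 1/(-366*35 + 128*(3 - 46)) = 1/(-12810 + 128*(-43)) = 1/(-12810 - 5504) = 1/(-18314) = -1/18314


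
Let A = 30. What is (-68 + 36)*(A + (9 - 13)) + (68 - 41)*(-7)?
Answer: -1021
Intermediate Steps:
(-68 + 36)*(A + (9 - 13)) + (68 - 41)*(-7) = (-68 + 36)*(30 + (9 - 13)) + (68 - 41)*(-7) = -32*(30 - 4) + 27*(-7) = -32*26 - 189 = -832 - 189 = -1021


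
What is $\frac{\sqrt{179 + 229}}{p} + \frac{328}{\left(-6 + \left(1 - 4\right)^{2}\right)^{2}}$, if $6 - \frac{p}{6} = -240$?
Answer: $\frac{328}{9} + \frac{\sqrt{102}}{738} \approx 36.458$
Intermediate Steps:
$p = 1476$ ($p = 36 - -1440 = 36 + 1440 = 1476$)
$\frac{\sqrt{179 + 229}}{p} + \frac{328}{\left(-6 + \left(1 - 4\right)^{2}\right)^{2}} = \frac{\sqrt{179 + 229}}{1476} + \frac{328}{\left(-6 + \left(1 - 4\right)^{2}\right)^{2}} = \sqrt{408} \cdot \frac{1}{1476} + \frac{328}{\left(-6 + \left(-3\right)^{2}\right)^{2}} = 2 \sqrt{102} \cdot \frac{1}{1476} + \frac{328}{\left(-6 + 9\right)^{2}} = \frac{\sqrt{102}}{738} + \frac{328}{3^{2}} = \frac{\sqrt{102}}{738} + \frac{328}{9} = \frac{328}{9} + \frac{\sqrt{102}}{738}$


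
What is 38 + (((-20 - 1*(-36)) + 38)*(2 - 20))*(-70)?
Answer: 68078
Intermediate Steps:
38 + (((-20 - 1*(-36)) + 38)*(2 - 20))*(-70) = 38 + (((-20 + 36) + 38)*(-18))*(-70) = 38 + ((16 + 38)*(-18))*(-70) = 38 + (54*(-18))*(-70) = 38 - 972*(-70) = 38 + 68040 = 68078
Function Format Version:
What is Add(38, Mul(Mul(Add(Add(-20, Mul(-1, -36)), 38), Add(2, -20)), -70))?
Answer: 68078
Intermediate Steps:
Add(38, Mul(Mul(Add(Add(-20, Mul(-1, -36)), 38), Add(2, -20)), -70)) = Add(38, Mul(Mul(Add(Add(-20, 36), 38), -18), -70)) = Add(38, Mul(Mul(Add(16, 38), -18), -70)) = Add(38, Mul(Mul(54, -18), -70)) = Add(38, Mul(-972, -70)) = Add(38, 68040) = 68078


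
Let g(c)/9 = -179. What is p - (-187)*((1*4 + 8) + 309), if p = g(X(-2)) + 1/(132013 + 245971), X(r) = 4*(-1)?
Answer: 22080313345/377984 ≈ 58416.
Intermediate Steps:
X(r) = -4
g(c) = -1611 (g(c) = 9*(-179) = -1611)
p = -608932223/377984 (p = -1611 + 1/(132013 + 245971) = -1611 + 1/377984 = -608932223/377984 ≈ -1611.0)
p - (-187)*((1*4 + 8) + 309) = -608932223/377984 - (-187)*((1*4 + 8) + 309) = -608932223/377984 - (-187)*((4 + 8) + 309) = -608932223/377984 - (-187)*(12 + 309) = -608932223/377984 - (-187)*321 = -608932223/377984 - 1*(-60027) = -608932223/377984 + 60027 = 22080313345/377984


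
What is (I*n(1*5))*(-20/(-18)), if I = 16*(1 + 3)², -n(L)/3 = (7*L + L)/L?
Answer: -20480/3 ≈ -6826.7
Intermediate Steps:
n(L) = -24 (n(L) = -3*(7*L + L)/L = -3*8*L/L = -3*8 = -24)
I = 256 (I = 16*4² = 16*16 = 256)
(I*n(1*5))*(-20/(-18)) = (256*(-24))*(-20/(-18)) = -(-122880)*(-1)/18 = -6144*10/9 = -20480/3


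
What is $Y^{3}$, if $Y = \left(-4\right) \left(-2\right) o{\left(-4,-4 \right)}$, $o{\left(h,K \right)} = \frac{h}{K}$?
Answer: $512$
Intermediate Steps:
$Y = 8$ ($Y = \left(-4\right) \left(-2\right) \left(- \frac{4}{-4}\right) = 8 \left(\left(-4\right) \left(- \frac{1}{4}\right)\right) = 8 \cdot 1 = 8$)
$Y^{3} = 8^{3} = 512$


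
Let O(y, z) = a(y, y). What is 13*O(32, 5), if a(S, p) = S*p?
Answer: 13312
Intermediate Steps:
O(y, z) = y² (O(y, z) = y*y = y²)
13*O(32, 5) = 13*32² = 13*1024 = 13312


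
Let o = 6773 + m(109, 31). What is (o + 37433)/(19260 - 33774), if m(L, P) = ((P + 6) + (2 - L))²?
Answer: -24553/7257 ≈ -3.3834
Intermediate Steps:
m(L, P) = (8 + P - L)² (m(L, P) = ((6 + P) + (2 - L))² = (8 + P - L)²)
o = 11673 (o = 6773 + (8 + 31 - 1*109)² = 6773 + (8 + 31 - 109)² = 6773 + (-70)² = 6773 + 4900 = 11673)
(o + 37433)/(19260 - 33774) = (11673 + 37433)/(19260 - 33774) = 49106/(-14514) = 49106*(-1/14514) = -24553/7257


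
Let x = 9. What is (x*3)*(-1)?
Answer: -27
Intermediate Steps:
(x*3)*(-1) = (9*3)*(-1) = 27*(-1) = -27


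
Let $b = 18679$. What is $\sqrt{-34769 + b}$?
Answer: $i \sqrt{16090} \approx 126.85 i$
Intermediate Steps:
$\sqrt{-34769 + b} = \sqrt{-34769 + 18679} = \sqrt{-16090} = i \sqrt{16090}$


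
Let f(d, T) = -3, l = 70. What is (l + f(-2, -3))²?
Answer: 4489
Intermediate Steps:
(l + f(-2, -3))² = (70 - 3)² = 67² = 4489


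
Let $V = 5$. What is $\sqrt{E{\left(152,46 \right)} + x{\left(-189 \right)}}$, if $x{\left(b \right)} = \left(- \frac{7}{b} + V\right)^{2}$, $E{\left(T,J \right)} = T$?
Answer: $\frac{2 \sqrt{32326}}{27} \approx 13.318$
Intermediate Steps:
$x{\left(b \right)} = \left(5 - \frac{7}{b}\right)^{2}$ ($x{\left(b \right)} = \left(- \frac{7}{b} + 5\right)^{2} = \left(5 - \frac{7}{b}\right)^{2}$)
$\sqrt{E{\left(152,46 \right)} + x{\left(-189 \right)}} = \sqrt{152 + \frac{\left(-7 + 5 \left(-189\right)\right)^{2}}{35721}} = \sqrt{152 + \frac{\left(-7 - 945\right)^{2}}{35721}} = \sqrt{152 + \frac{\left(-952\right)^{2}}{35721}} = \sqrt{152 + \frac{1}{35721} \cdot 906304} = \sqrt{152 + \frac{18496}{729}} = \sqrt{\frac{129304}{729}} = \frac{2 \sqrt{32326}}{27}$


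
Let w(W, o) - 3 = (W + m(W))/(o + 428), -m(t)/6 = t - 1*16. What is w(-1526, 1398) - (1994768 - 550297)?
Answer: -1318795421/913 ≈ -1.4445e+6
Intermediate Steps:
m(t) = 96 - 6*t (m(t) = -6*(t - 1*16) = -6*(t - 16) = -6*(-16 + t) = 96 - 6*t)
w(W, o) = 3 + (96 - 5*W)/(428 + o) (w(W, o) = 3 + (W + (96 - 6*W))/(o + 428) = 3 + (96 - 5*W)/(428 + o))
w(-1526, 1398) - (1994768 - 550297) = (1380 - 5*(-1526) + 3*1398)/(428 + 1398) - (1994768 - 550297) = (1380 + 7630 + 4194)/1826 - 1*1444471 = (1/1826)*13204 - 1444471 = 6602/913 - 1444471 = -1318795421/913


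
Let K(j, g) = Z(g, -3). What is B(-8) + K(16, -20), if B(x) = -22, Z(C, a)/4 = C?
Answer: -102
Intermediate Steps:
Z(C, a) = 4*C
K(j, g) = 4*g
B(-8) + K(16, -20) = -22 + 4*(-20) = -22 - 80 = -102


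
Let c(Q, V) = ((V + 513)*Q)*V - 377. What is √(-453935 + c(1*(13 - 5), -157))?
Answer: 2*I*√225362 ≈ 949.45*I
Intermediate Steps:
c(Q, V) = -377 + Q*V*(513 + V) (c(Q, V) = ((513 + V)*Q)*V - 377 = (Q*(513 + V))*V - 377 = Q*V*(513 + V) - 377 = -377 + Q*V*(513 + V))
√(-453935 + c(1*(13 - 5), -157)) = √(-453935 + (-377 + (1*(13 - 5))*(-157)² + 513*(1*(13 - 5))*(-157))) = √(-453935 + (-377 + (1*8)*24649 + 513*(1*8)*(-157))) = √(-453935 + (-377 + 8*24649 + 513*8*(-157))) = √(-453935 + (-377 + 197192 - 644328)) = √(-453935 - 447513) = √(-901448) = 2*I*√225362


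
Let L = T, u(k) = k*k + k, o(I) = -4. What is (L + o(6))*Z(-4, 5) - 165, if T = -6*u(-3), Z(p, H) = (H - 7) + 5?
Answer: -285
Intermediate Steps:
Z(p, H) = -2 + H (Z(p, H) = (-7 + H) + 5 = -2 + H)
u(k) = k + k**2 (u(k) = k**2 + k = k + k**2)
T = -36 (T = -(-18)*(1 - 3) = -(-18)*(-2) = -6*6 = -36)
L = -36
(L + o(6))*Z(-4, 5) - 165 = (-36 - 4)*(-2 + 5) - 165 = -40*3 - 165 = -120 - 165 = -285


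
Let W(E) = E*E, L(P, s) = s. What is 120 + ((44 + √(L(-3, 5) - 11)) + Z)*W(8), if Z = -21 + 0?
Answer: 1592 + 64*I*√6 ≈ 1592.0 + 156.77*I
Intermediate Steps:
W(E) = E²
Z = -21
120 + ((44 + √(L(-3, 5) - 11)) + Z)*W(8) = 120 + ((44 + √(5 - 11)) - 21)*8² = 120 + ((44 + √(-6)) - 21)*64 = 120 + ((44 + I*√6) - 21)*64 = 120 + (23 + I*√6)*64 = 120 + (1472 + 64*I*√6) = 1592 + 64*I*√6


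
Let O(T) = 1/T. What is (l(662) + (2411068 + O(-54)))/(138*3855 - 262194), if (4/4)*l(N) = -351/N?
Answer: 5386927453/602791713 ≈ 8.9366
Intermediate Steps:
l(N) = -351/N
(l(662) + (2411068 + O(-54)))/(138*3855 - 262194) = (-351/662 + (2411068 + 1/(-54)))/(138*3855 - 262194) = (-351*1/662 + (2411068 - 1/54))/(531990 - 262194) = (-351/662 + 130197671/54)/269796 = (21547709812/8937)*(1/269796) = 5386927453/602791713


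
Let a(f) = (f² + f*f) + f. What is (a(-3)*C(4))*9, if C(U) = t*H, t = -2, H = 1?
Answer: -270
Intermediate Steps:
C(U) = -2 (C(U) = -2*1 = -2)
a(f) = f + 2*f² (a(f) = (f² + f²) + f = 2*f² + f = f + 2*f²)
(a(-3)*C(4))*9 = (-3*(1 + 2*(-3))*(-2))*9 = (-3*(1 - 6)*(-2))*9 = (-3*(-5)*(-2))*9 = (15*(-2))*9 = -30*9 = -270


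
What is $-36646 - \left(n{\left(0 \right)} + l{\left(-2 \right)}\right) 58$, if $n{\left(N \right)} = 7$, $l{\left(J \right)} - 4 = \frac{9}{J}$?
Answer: $-37023$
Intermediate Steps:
$l{\left(J \right)} = 4 + \frac{9}{J}$
$-36646 - \left(n{\left(0 \right)} + l{\left(-2 \right)}\right) 58 = -36646 - \left(7 + \left(4 + \frac{9}{-2}\right)\right) 58 = -36646 - \left(7 + \left(4 + 9 \left(- \frac{1}{2}\right)\right)\right) 58 = -36646 - \left(7 + \left(4 - \frac{9}{2}\right)\right) 58 = -36646 - \left(7 - \frac{1}{2}\right) 58 = -36646 - \frac{13}{2} \cdot 58 = -36646 - 377 = -37023$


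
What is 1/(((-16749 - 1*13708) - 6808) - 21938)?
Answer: -1/59203 ≈ -1.6891e-5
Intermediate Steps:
1/(((-16749 - 1*13708) - 6808) - 21938) = 1/(((-16749 - 13708) - 6808) - 21938) = 1/((-30457 - 6808) - 21938) = 1/(-37265 - 21938) = 1/(-59203) = -1/59203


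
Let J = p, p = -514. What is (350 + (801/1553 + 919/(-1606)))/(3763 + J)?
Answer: 872800499/8103389382 ≈ 0.10771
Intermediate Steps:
J = -514
(350 + (801/1553 + 919/(-1606)))/(3763 + J) = (350 + (801/1553 + 919/(-1606)))/(3763 - 514) = (350 + (801*(1/1553) + 919*(-1/1606)))/3249 = (350 + (801/1553 - 919/1606))*(1/3249) = (350 - 140801/2494118)*(1/3249) = (872800499/2494118)*(1/3249) = 872800499/8103389382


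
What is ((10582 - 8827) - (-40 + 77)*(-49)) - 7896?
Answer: -4328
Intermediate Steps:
((10582 - 8827) - (-40 + 77)*(-49)) - 7896 = (1755 - 37*(-49)) - 7896 = (1755 - 1*(-1813)) - 7896 = (1755 + 1813) - 7896 = 3568 - 7896 = -4328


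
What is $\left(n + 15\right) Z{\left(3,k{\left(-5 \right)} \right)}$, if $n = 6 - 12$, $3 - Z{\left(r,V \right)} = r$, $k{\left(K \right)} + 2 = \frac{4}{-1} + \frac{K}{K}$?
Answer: $0$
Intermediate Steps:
$k{\left(K \right)} = -5$ ($k{\left(K \right)} = -2 + \left(\frac{4}{-1} + \frac{K}{K}\right) = -2 + \left(4 \left(-1\right) + 1\right) = -2 + \left(-4 + 1\right) = -2 - 3 = -5$)
$Z{\left(r,V \right)} = 3 - r$
$n = -6$ ($n = 6 - 12 = -6$)
$\left(n + 15\right) Z{\left(3,k{\left(-5 \right)} \right)} = \left(-6 + 15\right) \left(3 - 3\right) = 9 \left(3 - 3\right) = 9 \cdot 0 = 0$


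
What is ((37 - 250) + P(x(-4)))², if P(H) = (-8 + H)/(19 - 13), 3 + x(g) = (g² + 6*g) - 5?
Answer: 47089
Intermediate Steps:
x(g) = -8 + g² + 6*g (x(g) = -3 + ((g² + 6*g) - 5) = -3 + (-5 + g² + 6*g) = -8 + g² + 6*g)
P(H) = -4/3 + H/6 (P(H) = (-8 + H)/6 = (-8 + H)*(⅙) = -4/3 + H/6)
((37 - 250) + P(x(-4)))² = ((37 - 250) + (-4/3 + (-8 + (-4)² + 6*(-4))/6))² = (-213 + (-4/3 + (-8 + 16 - 24)/6))² = (-213 + (-4/3 + (⅙)*(-16)))² = (-213 + (-4/3 - 8/3))² = (-213 - 4)² = (-217)² = 47089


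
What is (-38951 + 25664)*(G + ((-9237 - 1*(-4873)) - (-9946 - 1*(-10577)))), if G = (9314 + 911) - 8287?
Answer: 40618359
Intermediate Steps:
G = 1938 (G = 10225 - 8287 = 1938)
(-38951 + 25664)*(G + ((-9237 - 1*(-4873)) - (-9946 - 1*(-10577)))) = (-38951 + 25664)*(1938 + ((-9237 - 1*(-4873)) - (-9946 - 1*(-10577)))) = -13287*(1938 + ((-9237 + 4873) - (-9946 + 10577))) = -13287*(1938 + (-4364 - 1*631)) = -13287*(1938 + (-4364 - 631)) = -13287*(1938 - 4995) = -13287*(-3057) = 40618359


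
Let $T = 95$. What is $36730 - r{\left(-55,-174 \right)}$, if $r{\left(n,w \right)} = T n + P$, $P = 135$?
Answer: $41820$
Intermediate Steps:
$r{\left(n,w \right)} = 135 + 95 n$ ($r{\left(n,w \right)} = 95 n + 135 = 135 + 95 n$)
$36730 - r{\left(-55,-174 \right)} = 36730 - \left(135 + 95 \left(-55\right)\right) = 36730 - \left(135 - 5225\right) = 36730 - -5090 = 36730 + 5090 = 41820$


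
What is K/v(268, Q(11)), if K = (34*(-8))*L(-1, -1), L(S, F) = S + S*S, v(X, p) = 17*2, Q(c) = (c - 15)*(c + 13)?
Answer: 0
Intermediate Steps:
Q(c) = (-15 + c)*(13 + c)
v(X, p) = 34
L(S, F) = S + S**2
K = 0 (K = (34*(-8))*(-(1 - 1)) = -(-272)*0 = -272*0 = 0)
K/v(268, Q(11)) = 0/34 = 0*(1/34) = 0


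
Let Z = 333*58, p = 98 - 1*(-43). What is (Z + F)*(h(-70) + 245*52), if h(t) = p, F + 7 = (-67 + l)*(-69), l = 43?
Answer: 270024403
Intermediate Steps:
F = 1649 (F = -7 + (-67 + 43)*(-69) = -7 - 24*(-69) = -7 + 1656 = 1649)
p = 141 (p = 98 + 43 = 141)
h(t) = 141
Z = 19314
(Z + F)*(h(-70) + 245*52) = (19314 + 1649)*(141 + 245*52) = 20963*(141 + 12740) = 20963*12881 = 270024403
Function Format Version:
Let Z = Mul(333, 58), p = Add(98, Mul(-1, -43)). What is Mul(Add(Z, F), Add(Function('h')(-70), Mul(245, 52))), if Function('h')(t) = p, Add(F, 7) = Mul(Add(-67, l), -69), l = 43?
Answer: 270024403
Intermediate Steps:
F = 1649 (F = Add(-7, Mul(Add(-67, 43), -69)) = Add(-7, Mul(-24, -69)) = Add(-7, 1656) = 1649)
p = 141 (p = Add(98, 43) = 141)
Function('h')(t) = 141
Z = 19314
Mul(Add(Z, F), Add(Function('h')(-70), Mul(245, 52))) = Mul(Add(19314, 1649), Add(141, Mul(245, 52))) = Mul(20963, Add(141, 12740)) = Mul(20963, 12881) = 270024403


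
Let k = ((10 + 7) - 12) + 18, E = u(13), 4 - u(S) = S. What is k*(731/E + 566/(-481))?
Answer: -8204215/4329 ≈ -1895.2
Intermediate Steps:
u(S) = 4 - S
E = -9 (E = 4 - 1*13 = 4 - 13 = -9)
k = 23 (k = (17 - 12) + 18 = 5 + 18 = 23)
k*(731/E + 566/(-481)) = 23*(731/(-9) + 566/(-481)) = 23*(731*(-⅑) + 566*(-1/481)) = 23*(-731/9 - 566/481) = 23*(-356705/4329) = -8204215/4329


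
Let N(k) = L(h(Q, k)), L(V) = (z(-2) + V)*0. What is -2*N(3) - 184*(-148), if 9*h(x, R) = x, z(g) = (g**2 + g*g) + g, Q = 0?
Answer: 27232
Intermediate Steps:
z(g) = g + 2*g**2 (z(g) = (g**2 + g**2) + g = 2*g**2 + g = g + 2*g**2)
h(x, R) = x/9
L(V) = 0 (L(V) = (-2*(1 + 2*(-2)) + V)*0 = (-2*(1 - 4) + V)*0 = (-2*(-3) + V)*0 = (6 + V)*0 = 0)
N(k) = 0
-2*N(3) - 184*(-148) = -2*0 - 184*(-148) = 0 + 27232 = 27232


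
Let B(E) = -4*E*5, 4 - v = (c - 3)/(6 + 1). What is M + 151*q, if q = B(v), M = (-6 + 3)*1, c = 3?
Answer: -12083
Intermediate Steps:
v = 4 (v = 4 - (3 - 3)/(6 + 1) = 4 - 0/7 = 4 - 1*0 = 4 + 0 = 4)
B(E) = -20*E
M = -3 (M = -3*1 = -3)
q = -80 (q = -20*4 = -80)
M + 151*q = -3 + 151*(-80) = -3 - 12080 = -12083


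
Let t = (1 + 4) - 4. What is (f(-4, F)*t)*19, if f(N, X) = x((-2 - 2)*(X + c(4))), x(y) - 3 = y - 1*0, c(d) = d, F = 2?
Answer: -399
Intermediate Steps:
x(y) = 3 + y (x(y) = 3 + (y - 1*0) = 3 + (y + 0) = 3 + y)
f(N, X) = -13 - 4*X (f(N, X) = 3 + (-2 - 2)*(X + 4) = 3 - 4*(4 + X) = 3 + (-16 - 4*X) = -13 - 4*X)
t = 1 (t = 5 - 4 = 1)
(f(-4, F)*t)*19 = ((-13 - 4*2)*1)*19 = ((-13 - 8)*1)*19 = -21*1*19 = -21*19 = -399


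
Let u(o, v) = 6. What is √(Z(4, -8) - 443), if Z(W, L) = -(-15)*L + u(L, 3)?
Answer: I*√557 ≈ 23.601*I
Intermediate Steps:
Z(W, L) = 6 + 15*L (Z(W, L) = -(-15)*L + 6 = 15*L + 6 = 6 + 15*L)
√(Z(4, -8) - 443) = √((6 + 15*(-8)) - 443) = √((6 - 120) - 443) = √(-114 - 443) = √(-557) = I*√557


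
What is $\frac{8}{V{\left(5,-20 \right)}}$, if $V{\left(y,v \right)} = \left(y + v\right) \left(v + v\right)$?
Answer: $\frac{1}{75} \approx 0.013333$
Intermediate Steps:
$V{\left(y,v \right)} = 2 v \left(v + y\right)$ ($V{\left(y,v \right)} = \left(v + y\right) 2 v = 2 v \left(v + y\right)$)
$\frac{8}{V{\left(5,-20 \right)}} = \frac{8}{2 \left(-20\right) \left(-20 + 5\right)} = \frac{8}{2 \left(-20\right) \left(-15\right)} = \frac{8}{600} = 8 \cdot \frac{1}{600} = \frac{1}{75}$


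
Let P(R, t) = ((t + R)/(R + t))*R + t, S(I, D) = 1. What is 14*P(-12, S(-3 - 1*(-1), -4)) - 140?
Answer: -294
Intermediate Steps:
P(R, t) = R + t (P(R, t) = ((R + t)/(R + t))*R + t = 1*R + t = R + t)
14*P(-12, S(-3 - 1*(-1), -4)) - 140 = 14*(-12 + 1) - 140 = 14*(-11) - 140 = -154 - 140 = -294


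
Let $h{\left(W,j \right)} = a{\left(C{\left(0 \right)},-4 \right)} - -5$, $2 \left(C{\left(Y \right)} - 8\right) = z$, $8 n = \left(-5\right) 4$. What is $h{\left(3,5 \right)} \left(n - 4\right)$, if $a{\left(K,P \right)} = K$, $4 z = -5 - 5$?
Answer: $- \frac{611}{8} \approx -76.375$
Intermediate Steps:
$z = - \frac{5}{2}$ ($z = \frac{-5 - 5}{4} = \frac{1}{4} \left(-10\right) = - \frac{5}{2} \approx -2.5$)
$n = - \frac{5}{2}$ ($n = \frac{\left(-5\right) 4}{8} = \frac{1}{8} \left(-20\right) = - \frac{5}{2} \approx -2.5$)
$C{\left(Y \right)} = \frac{27}{4}$ ($C{\left(Y \right)} = 8 + \frac{1}{2} \left(- \frac{5}{2}\right) = 8 - \frac{5}{4} = \frac{27}{4}$)
$h{\left(W,j \right)} = \frac{47}{4}$ ($h{\left(W,j \right)} = \frac{27}{4} - -5 = \frac{27}{4} + 5 = \frac{47}{4}$)
$h{\left(3,5 \right)} \left(n - 4\right) = \frac{47 \left(- \frac{5}{2} - 4\right)}{4} = \frac{47}{4} \left(- \frac{13}{2}\right) = - \frac{611}{8}$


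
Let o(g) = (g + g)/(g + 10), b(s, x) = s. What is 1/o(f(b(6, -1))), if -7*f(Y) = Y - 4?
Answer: -17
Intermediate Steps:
f(Y) = 4/7 - Y/7 (f(Y) = -(Y - 4)/7 = -(-4 + Y)/7 = 4/7 - Y/7)
o(g) = 2*g/(10 + g) (o(g) = (2*g)/(10 + g) = 2*g/(10 + g))
1/o(f(b(6, -1))) = 1/(2*(4/7 - 1/7*6)/(10 + (4/7 - 1/7*6))) = 1/(2*(4/7 - 6/7)/(10 + (4/7 - 6/7))) = 1/(2*(-2/7)/(10 - 2/7)) = 1/(2*(-2/7)/(68/7)) = 1/(2*(-2/7)*(7/68)) = 1/(-1/17) = -17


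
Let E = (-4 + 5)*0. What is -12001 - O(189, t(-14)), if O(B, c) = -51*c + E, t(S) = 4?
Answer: -11797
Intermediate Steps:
E = 0 (E = 1*0 = 0)
O(B, c) = -51*c (O(B, c) = -51*c + 0 = -51*c)
-12001 - O(189, t(-14)) = -12001 - (-51)*4 = -12001 - 1*(-204) = -12001 + 204 = -11797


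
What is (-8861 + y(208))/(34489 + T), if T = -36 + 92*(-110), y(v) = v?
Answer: -8653/24333 ≈ -0.35561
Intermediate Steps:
T = -10156 (T = -36 - 10120 = -10156)
(-8861 + y(208))/(34489 + T) = (-8861 + 208)/(34489 - 10156) = -8653/24333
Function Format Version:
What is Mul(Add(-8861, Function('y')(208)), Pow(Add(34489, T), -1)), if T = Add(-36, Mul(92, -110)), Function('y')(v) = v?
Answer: Rational(-8653, 24333) ≈ -0.35561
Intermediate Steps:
T = -10156 (T = Add(-36, -10120) = -10156)
Mul(Add(-8861, Function('y')(208)), Pow(Add(34489, T), -1)) = Mul(Add(-8861, 208), Pow(Add(34489, -10156), -1)) = Mul(-8653, Pow(24333, -1)) = Mul(-8653, Rational(1, 24333)) = Rational(-8653, 24333)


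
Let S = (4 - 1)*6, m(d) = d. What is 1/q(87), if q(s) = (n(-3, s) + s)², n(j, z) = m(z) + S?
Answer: 1/36864 ≈ 2.7127e-5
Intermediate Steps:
S = 18 (S = 3*6 = 18)
n(j, z) = 18 + z (n(j, z) = z + 18 = 18 + z)
q(s) = (18 + 2*s)² (q(s) = ((18 + s) + s)² = (18 + 2*s)²)
1/q(87) = 1/(4*(9 + 87)²) = 1/(4*96²) = 1/(4*9216) = 1/36864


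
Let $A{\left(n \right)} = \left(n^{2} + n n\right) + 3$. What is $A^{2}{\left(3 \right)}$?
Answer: $441$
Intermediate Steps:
$A{\left(n \right)} = 3 + 2 n^{2}$ ($A{\left(n \right)} = \left(n^{2} + n^{2}\right) + 3 = 2 n^{2} + 3 = 3 + 2 n^{2}$)
$A^{2}{\left(3 \right)} = \left(3 + 2 \cdot 3^{2}\right)^{2} = \left(3 + 2 \cdot 9\right)^{2} = \left(3 + 18\right)^{2} = 21^{2} = 441$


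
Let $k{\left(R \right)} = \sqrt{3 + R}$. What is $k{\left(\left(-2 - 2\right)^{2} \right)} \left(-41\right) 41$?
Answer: $- 1681 \sqrt{19} \approx -7327.3$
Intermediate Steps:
$k{\left(\left(-2 - 2\right)^{2} \right)} \left(-41\right) 41 = \sqrt{3 + \left(-2 - 2\right)^{2}} \left(-41\right) 41 = \sqrt{3 + \left(-4\right)^{2}} \left(-41\right) 41 = \sqrt{3 + 16} \left(-41\right) 41 = \sqrt{19} \left(-41\right) 41 = - 41 \sqrt{19} \cdot 41 = - 1681 \sqrt{19}$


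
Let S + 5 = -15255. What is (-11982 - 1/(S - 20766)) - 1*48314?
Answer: -2172223695/36026 ≈ -60296.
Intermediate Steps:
S = -15260 (S = -5 - 15255 = -15260)
(-11982 - 1/(S - 20766)) - 1*48314 = (-11982 - 1/(-15260 - 20766)) - 1*48314 = (-11982 - 1/(-36026)) - 48314 = (-11982 - 1*(-1/36026)) - 48314 = (-11982 + 1/36026) - 48314 = -431663531/36026 - 48314 = -2172223695/36026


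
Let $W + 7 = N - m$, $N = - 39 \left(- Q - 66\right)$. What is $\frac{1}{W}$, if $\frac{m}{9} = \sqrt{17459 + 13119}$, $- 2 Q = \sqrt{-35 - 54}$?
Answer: $\frac{2}{5134 - 18 \sqrt{30578} - 39 i \sqrt{89}} \approx 0.00097344 + 0.0001803 i$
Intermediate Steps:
$Q = - \frac{i \sqrt{89}}{2}$ ($Q = - \frac{\sqrt{-35 - 54}}{2} = - \frac{\sqrt{-89}}{2} = - \frac{i \sqrt{89}}{2} \approx - 4.717 i$)
$m = 9 \sqrt{30578}$ ($m = 9 \sqrt{17459 + 13119} = 9 \sqrt{30578} \approx 1573.8$)
$N = 2574 - \frac{39 i \sqrt{89}}{2}$ ($N = - 39 \left(- \frac{\left(-1\right) i \sqrt{89}}{2} - 66\right) = - 39 \left(\frac{i \sqrt{89}}{2} - 66\right) = - 39 \left(-66 + \frac{i \sqrt{89}}{2}\right) = 2574 - \frac{39 i \sqrt{89}}{2} \approx 2574.0 - 183.96 i$)
$W = 2567 - 9 \sqrt{30578} - \frac{39 i \sqrt{89}}{2}$ ($W = -7 - \left(-2574 + 9 \sqrt{30578} + \frac{39 i \sqrt{89}}{2}\right) = 2567 - 9 \sqrt{30578} - \frac{39 i \sqrt{89}}{2} \approx 993.21 - 183.96 i$)
$\frac{1}{W} = \frac{1}{2567 - 9 \sqrt{30578} - \frac{39 i \sqrt{89}}{2}}$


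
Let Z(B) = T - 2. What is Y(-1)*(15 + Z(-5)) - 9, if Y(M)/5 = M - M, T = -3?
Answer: -9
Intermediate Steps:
Z(B) = -5 (Z(B) = -3 - 2 = -5)
Y(M) = 0 (Y(M) = 5*(M - M) = 5*0 = 0)
Y(-1)*(15 + Z(-5)) - 9 = 0*(15 - 5) - 9 = 0*10 - 9 = 0 - 9 = -9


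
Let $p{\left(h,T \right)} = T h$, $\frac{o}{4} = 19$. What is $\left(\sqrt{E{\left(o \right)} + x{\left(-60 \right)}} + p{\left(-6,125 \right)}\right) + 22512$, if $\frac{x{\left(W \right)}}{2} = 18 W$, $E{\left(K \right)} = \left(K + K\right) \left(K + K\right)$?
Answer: $21762 + 4 \sqrt{1309} \approx 21907.0$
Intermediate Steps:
$o = 76$ ($o = 4 \cdot 19 = 76$)
$E{\left(K \right)} = 4 K^{2}$ ($E{\left(K \right)} = 2 K 2 K = 4 K^{2}$)
$x{\left(W \right)} = 36 W$ ($x{\left(W \right)} = 2 \cdot 18 W = 36 W$)
$\left(\sqrt{E{\left(o \right)} + x{\left(-60 \right)}} + p{\left(-6,125 \right)}\right) + 22512 = \left(\sqrt{4 \cdot 76^{2} + 36 \left(-60\right)} + 125 \left(-6\right)\right) + 22512 = \left(\sqrt{4 \cdot 5776 - 2160} - 750\right) + 22512 = \left(\sqrt{23104 - 2160} - 750\right) + 22512 = \left(\sqrt{20944} - 750\right) + 22512 = \left(4 \sqrt{1309} - 750\right) + 22512 = \left(-750 + 4 \sqrt{1309}\right) + 22512 = 21762 + 4 \sqrt{1309}$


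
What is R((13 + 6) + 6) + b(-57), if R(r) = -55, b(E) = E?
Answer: -112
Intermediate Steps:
R((13 + 6) + 6) + b(-57) = -55 - 57 = -112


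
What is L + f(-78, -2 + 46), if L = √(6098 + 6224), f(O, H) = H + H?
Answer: 88 + √12322 ≈ 199.00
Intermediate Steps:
f(O, H) = 2*H
L = √12322 ≈ 111.00
L + f(-78, -2 + 46) = √12322 + 2*(-2 + 46) = √12322 + 2*44 = √12322 + 88 = 88 + √12322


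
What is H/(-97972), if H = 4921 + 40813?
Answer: -22867/48986 ≈ -0.46681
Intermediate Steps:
H = 45734
H/(-97972) = 45734/(-97972) = 45734*(-1/97972) = -22867/48986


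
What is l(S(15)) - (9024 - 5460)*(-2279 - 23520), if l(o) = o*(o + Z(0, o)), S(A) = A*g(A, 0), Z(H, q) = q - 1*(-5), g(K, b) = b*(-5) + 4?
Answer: 91955136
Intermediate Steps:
g(K, b) = 4 - 5*b (g(K, b) = -5*b + 4 = 4 - 5*b)
Z(H, q) = 5 + q (Z(H, q) = q + 5 = 5 + q)
S(A) = 4*A (S(A) = A*(4 - 5*0) = A*(4 + 0) = A*4 = 4*A)
l(o) = o*(5 + 2*o) (l(o) = o*(o + (5 + o)) = o*(5 + 2*o))
l(S(15)) - (9024 - 5460)*(-2279 - 23520) = (4*15)*(5 + 2*(4*15)) - (9024 - 5460)*(-2279 - 23520) = 60*(5 + 2*60) - 3564*(-25799) = 60*(5 + 120) - 1*(-91947636) = 60*125 + 91947636 = 7500 + 91947636 = 91955136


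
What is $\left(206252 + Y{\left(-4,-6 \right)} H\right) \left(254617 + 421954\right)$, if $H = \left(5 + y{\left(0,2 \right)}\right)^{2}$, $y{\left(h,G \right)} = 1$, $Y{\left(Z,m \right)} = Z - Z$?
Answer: $139544121892$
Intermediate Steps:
$Y{\left(Z,m \right)} = 0$
$H = 36$ ($H = \left(5 + 1\right)^{2} = 6^{2} = 36$)
$\left(206252 + Y{\left(-4,-6 \right)} H\right) \left(254617 + 421954\right) = \left(206252 + 0 \cdot 36\right) \left(254617 + 421954\right) = \left(206252 + 0\right) 676571 = 206252 \cdot 676571 = 139544121892$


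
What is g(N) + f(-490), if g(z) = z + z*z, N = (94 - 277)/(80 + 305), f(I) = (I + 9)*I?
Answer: 34935113284/148225 ≈ 2.3569e+5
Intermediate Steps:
f(I) = I*(9 + I) (f(I) = (9 + I)*I = I*(9 + I))
N = -183/385 ≈ -0.47532
g(z) = z + z²
g(N) + f(-490) = -183*(1 - 183/385)/385 - 490*(9 - 490) = -183/385*202/385 - 490*(-481) = -36966/148225 + 235690 = 34935113284/148225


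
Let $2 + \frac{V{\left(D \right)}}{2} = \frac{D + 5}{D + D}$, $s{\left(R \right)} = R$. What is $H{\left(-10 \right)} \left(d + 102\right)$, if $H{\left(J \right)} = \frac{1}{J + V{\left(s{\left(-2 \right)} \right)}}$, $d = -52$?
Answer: $- \frac{100}{31} \approx -3.2258$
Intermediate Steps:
$V{\left(D \right)} = -4 + \frac{5 + D}{D}$ ($V{\left(D \right)} = -4 + 2 \frac{D + 5}{D + D} = -4 + 2 \frac{5 + D}{2 D} = -4 + \frac{5 + D}{D}$)
$H{\left(J \right)} = \frac{1}{- \frac{11}{2} + J}$ ($H{\left(J \right)} = \frac{1}{J - \left(3 - \frac{5}{-2}\right)} = \frac{1}{J + \left(-3 + 5 \left(- \frac{1}{2}\right)\right)} = \frac{1}{J - \frac{11}{2}} = \frac{1}{- \frac{11}{2} + J}$)
$H{\left(-10 \right)} \left(d + 102\right) = \frac{2}{-11 + 2 \left(-10\right)} \left(-52 + 102\right) = \frac{2}{-11 - 20} \cdot 50 = \frac{2}{-31} \cdot 50 = 2 \left(- \frac{1}{31}\right) 50 = \left(- \frac{2}{31}\right) 50 = - \frac{100}{31}$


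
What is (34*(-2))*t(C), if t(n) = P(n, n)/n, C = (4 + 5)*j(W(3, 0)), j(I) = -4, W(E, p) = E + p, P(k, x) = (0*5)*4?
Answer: 0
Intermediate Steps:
P(k, x) = 0 (P(k, x) = 0*4 = 0)
C = -36 (C = (4 + 5)*(-4) = 9*(-4) = -36)
t(n) = 0 (t(n) = 0/n = 0)
(34*(-2))*t(C) = (34*(-2))*0 = -68*0 = 0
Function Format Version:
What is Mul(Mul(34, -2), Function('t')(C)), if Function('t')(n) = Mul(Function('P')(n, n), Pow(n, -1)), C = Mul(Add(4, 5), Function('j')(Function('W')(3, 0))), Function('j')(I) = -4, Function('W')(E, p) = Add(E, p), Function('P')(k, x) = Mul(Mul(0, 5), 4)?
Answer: 0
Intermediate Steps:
Function('P')(k, x) = 0 (Function('P')(k, x) = Mul(0, 4) = 0)
C = -36 (C = Mul(Add(4, 5), -4) = Mul(9, -4) = -36)
Function('t')(n) = 0 (Function('t')(n) = Mul(0, Pow(n, -1)) = 0)
Mul(Mul(34, -2), Function('t')(C)) = Mul(Mul(34, -2), 0) = Mul(-68, 0) = 0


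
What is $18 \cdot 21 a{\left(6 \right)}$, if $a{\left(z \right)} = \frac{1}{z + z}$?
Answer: $\frac{63}{2} \approx 31.5$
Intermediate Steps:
$a{\left(z \right)} = \frac{1}{2 z}$
$18 \cdot 21 a{\left(6 \right)} = 18 \cdot 21 \frac{1}{2 \cdot 6} = 378 \cdot \frac{1}{2} \cdot \frac{1}{6} = 378 \cdot \frac{1}{12} = \frac{63}{2}$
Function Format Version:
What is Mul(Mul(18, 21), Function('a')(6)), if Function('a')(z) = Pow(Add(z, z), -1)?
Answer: Rational(63, 2) ≈ 31.500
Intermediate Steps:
Function('a')(z) = Mul(Rational(1, 2), Pow(z, -1)) (Function('a')(z) = Pow(Mul(2, z), -1) = Mul(Rational(1, 2), Pow(z, -1)))
Mul(Mul(18, 21), Function('a')(6)) = Mul(Mul(18, 21), Mul(Rational(1, 2), Pow(6, -1))) = Mul(378, Mul(Rational(1, 2), Rational(1, 6))) = Mul(378, Rational(1, 12)) = Rational(63, 2)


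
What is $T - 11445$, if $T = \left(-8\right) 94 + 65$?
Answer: $-12132$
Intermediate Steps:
$T = -687$ ($T = -752 + 65 = -687$)
$T - 11445 = -687 - 11445 = -12132$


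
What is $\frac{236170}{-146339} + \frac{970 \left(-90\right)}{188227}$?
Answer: $- \frac{57228965290}{27544950953} \approx -2.0777$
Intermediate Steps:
$\frac{236170}{-146339} + \frac{970 \left(-90\right)}{188227} = 236170 \left(- \frac{1}{146339}\right) - \frac{87300}{188227} = - \frac{236170}{146339} - \frac{87300}{188227} = - \frac{57228965290}{27544950953}$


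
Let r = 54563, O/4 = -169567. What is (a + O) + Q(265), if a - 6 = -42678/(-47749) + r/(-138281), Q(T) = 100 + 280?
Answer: -344300158136679/507906113 ≈ -6.7788e+5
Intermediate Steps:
O = -678268 (O = 4*(-169567) = -678268)
Q(T) = 380
a = 3300992665/507906113 (a = 6 + (-42678/(-47749) + 54563/(-138281)) = 6 + (-42678*(-1/47749) + 54563*(-1/138281)) = 6 + (42678/47749 - 54563/138281) = 6 + 253555987/507906113 = 3300992665/507906113 ≈ 6.4992)
(a + O) + Q(265) = (3300992665/507906113 - 678268) + 380 = -344493162459619/507906113 + 380 = -344300158136679/507906113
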